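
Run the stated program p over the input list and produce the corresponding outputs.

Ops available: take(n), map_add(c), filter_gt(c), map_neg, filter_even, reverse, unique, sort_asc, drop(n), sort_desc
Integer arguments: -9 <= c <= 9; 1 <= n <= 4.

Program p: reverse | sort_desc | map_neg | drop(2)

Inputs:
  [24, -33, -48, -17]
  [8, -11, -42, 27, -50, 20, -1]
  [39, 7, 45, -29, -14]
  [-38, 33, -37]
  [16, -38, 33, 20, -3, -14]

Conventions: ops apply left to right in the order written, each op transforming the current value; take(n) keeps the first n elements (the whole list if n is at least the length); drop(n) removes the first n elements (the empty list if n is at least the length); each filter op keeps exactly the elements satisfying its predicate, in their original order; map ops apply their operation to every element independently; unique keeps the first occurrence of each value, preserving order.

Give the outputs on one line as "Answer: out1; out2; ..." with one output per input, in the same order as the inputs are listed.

[33, 48]; [-8, 1, 11, 42, 50]; [-7, 14, 29]; [38]; [-16, 3, 14, 38]

Execution, op by op:
  [24, -33, -48, -17] -> [-17, -48, -33, 24] -> [24, -17, -33, -48] -> [-24, 17, 33, 48] -> [33, 48]
  [8, -11, -42, 27, -50, 20, -1] -> [-1, 20, -50, 27, -42, -11, 8] -> [27, 20, 8, -1, -11, -42, -50] -> [-27, -20, -8, 1, 11, 42, 50] -> [-8, 1, 11, 42, 50]
  [39, 7, 45, -29, -14] -> [-14, -29, 45, 7, 39] -> [45, 39, 7, -14, -29] -> [-45, -39, -7, 14, 29] -> [-7, 14, 29]
  [-38, 33, -37] -> [-37, 33, -38] -> [33, -37, -38] -> [-33, 37, 38] -> [38]
  [16, -38, 33, 20, -3, -14] -> [-14, -3, 20, 33, -38, 16] -> [33, 20, 16, -3, -14, -38] -> [-33, -20, -16, 3, 14, 38] -> [-16, 3, 14, 38]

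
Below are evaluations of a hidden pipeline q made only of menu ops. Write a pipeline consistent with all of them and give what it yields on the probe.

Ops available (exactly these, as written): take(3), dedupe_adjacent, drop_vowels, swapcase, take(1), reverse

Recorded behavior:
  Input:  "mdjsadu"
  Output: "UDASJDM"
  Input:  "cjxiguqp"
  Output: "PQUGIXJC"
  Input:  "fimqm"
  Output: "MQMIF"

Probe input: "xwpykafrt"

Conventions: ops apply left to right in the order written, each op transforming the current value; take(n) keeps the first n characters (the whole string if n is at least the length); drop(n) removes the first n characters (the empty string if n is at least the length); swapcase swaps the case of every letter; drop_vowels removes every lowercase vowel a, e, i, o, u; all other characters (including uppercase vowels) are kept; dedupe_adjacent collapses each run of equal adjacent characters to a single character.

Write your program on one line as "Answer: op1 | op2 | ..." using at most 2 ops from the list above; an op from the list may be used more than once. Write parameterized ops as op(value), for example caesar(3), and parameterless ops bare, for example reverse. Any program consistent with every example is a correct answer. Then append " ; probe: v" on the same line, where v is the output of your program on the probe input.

reverse | swapcase ; probe: "TRFAKYPWX"

Check, running the answer program on each example:
  "mdjsadu" -> "udasjdm" -> "UDASJDM"
  "cjxiguqp" -> "pqugixjc" -> "PQUGIXJC"
  "fimqm" -> "mqmif" -> "MQMIF"
  probe: "xwpykafrt" -> "trfakypwx" -> "TRFAKYPWX"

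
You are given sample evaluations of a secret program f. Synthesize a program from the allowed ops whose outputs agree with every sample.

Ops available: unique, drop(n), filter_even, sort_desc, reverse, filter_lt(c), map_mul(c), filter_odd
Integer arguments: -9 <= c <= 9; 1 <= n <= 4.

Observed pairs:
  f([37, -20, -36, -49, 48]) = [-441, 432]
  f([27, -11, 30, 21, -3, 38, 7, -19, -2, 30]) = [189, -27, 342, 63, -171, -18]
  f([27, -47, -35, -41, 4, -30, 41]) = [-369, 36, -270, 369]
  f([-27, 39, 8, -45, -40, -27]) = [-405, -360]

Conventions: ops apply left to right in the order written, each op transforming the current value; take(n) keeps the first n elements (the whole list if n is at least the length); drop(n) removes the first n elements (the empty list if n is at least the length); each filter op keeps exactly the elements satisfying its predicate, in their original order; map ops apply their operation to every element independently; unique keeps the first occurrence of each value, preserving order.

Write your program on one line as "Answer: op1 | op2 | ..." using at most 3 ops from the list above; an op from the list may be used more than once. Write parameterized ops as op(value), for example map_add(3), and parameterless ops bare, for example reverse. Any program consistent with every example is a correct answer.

unique | map_mul(9) | drop(3)

Check, running the answer program on each example:
  [37, -20, -36, -49, 48] -> [37, -20, -36, -49, 48] -> [333, -180, -324, -441, 432] -> [-441, 432]
  [27, -11, 30, 21, -3, 38, 7, -19, -2, 30] -> [27, -11, 30, 21, -3, 38, 7, -19, -2] -> [243, -99, 270, 189, -27, 342, 63, -171, -18] -> [189, -27, 342, 63, -171, -18]
  [27, -47, -35, -41, 4, -30, 41] -> [27, -47, -35, -41, 4, -30, 41] -> [243, -423, -315, -369, 36, -270, 369] -> [-369, 36, -270, 369]
  [-27, 39, 8, -45, -40, -27] -> [-27, 39, 8, -45, -40] -> [-243, 351, 72, -405, -360] -> [-405, -360]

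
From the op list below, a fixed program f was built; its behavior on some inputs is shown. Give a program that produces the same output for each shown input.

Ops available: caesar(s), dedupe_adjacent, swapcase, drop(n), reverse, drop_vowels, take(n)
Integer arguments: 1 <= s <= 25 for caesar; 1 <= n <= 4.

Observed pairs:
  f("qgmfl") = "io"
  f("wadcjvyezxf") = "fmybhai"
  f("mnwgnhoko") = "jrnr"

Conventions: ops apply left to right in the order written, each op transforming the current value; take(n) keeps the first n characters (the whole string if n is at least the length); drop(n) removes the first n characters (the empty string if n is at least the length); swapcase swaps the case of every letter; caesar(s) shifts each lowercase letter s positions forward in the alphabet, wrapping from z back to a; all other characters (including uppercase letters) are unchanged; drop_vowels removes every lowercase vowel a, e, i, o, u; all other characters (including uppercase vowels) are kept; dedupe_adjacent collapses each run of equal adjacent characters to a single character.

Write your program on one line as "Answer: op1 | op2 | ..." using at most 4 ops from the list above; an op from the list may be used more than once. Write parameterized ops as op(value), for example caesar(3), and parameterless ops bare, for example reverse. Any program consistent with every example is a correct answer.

caesar(1) | drop(3) | drop_vowels | caesar(2)

Check, running the answer program on each example:
  "qgmfl" -> "rhngm" -> "gm" -> "gm" -> "io"
  "wadcjvyezxf" -> "xbedkwzfayg" -> "dkwzfayg" -> "dkwzfyg" -> "fmybhai"
  "mnwgnhoko" -> "noxhoiplp" -> "hoiplp" -> "hplp" -> "jrnr"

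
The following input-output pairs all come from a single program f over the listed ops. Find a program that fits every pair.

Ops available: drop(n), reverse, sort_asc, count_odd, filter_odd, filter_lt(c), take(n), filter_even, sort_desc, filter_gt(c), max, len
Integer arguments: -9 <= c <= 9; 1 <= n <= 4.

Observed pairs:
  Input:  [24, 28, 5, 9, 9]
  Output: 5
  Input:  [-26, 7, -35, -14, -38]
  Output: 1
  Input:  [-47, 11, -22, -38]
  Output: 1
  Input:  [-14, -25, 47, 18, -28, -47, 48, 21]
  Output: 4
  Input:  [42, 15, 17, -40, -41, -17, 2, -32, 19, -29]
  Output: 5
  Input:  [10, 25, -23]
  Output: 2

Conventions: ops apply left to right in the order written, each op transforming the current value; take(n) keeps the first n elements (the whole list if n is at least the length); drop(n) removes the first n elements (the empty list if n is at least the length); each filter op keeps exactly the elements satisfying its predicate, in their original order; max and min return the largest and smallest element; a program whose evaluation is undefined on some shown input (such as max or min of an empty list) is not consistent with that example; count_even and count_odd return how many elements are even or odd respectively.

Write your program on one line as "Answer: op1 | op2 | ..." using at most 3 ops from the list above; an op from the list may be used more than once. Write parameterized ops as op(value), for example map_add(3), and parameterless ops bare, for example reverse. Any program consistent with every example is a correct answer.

filter_gt(-9) | len

Check, running the answer program on each example:
  [24, 28, 5, 9, 9] -> [24, 28, 5, 9, 9] -> 5
  [-26, 7, -35, -14, -38] -> [7] -> 1
  [-47, 11, -22, -38] -> [11] -> 1
  [-14, -25, 47, 18, -28, -47, 48, 21] -> [47, 18, 48, 21] -> 4
  [42, 15, 17, -40, -41, -17, 2, -32, 19, -29] -> [42, 15, 17, 2, 19] -> 5
  [10, 25, -23] -> [10, 25] -> 2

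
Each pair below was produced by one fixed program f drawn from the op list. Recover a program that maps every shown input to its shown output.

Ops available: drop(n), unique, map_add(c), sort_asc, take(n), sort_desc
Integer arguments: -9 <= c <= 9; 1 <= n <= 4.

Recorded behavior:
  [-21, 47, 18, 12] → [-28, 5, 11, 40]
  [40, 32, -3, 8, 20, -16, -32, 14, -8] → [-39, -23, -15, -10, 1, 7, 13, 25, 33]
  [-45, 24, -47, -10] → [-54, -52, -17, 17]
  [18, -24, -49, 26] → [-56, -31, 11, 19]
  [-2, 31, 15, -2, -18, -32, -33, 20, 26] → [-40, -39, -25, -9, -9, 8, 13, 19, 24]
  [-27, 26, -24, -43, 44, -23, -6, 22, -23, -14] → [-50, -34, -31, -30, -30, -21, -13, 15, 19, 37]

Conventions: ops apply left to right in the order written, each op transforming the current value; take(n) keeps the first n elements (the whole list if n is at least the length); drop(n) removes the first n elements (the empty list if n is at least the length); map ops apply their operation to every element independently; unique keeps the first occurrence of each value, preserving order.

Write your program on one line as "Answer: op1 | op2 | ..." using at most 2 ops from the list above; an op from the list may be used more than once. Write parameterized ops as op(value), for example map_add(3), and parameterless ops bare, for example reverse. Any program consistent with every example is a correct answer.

map_add(-7) | sort_asc

Check, running the answer program on each example:
  [-21, 47, 18, 12] -> [-28, 40, 11, 5] -> [-28, 5, 11, 40]
  [40, 32, -3, 8, 20, -16, -32, 14, -8] -> [33, 25, -10, 1, 13, -23, -39, 7, -15] -> [-39, -23, -15, -10, 1, 7, 13, 25, 33]
  [-45, 24, -47, -10] -> [-52, 17, -54, -17] -> [-54, -52, -17, 17]
  [18, -24, -49, 26] -> [11, -31, -56, 19] -> [-56, -31, 11, 19]
  [-2, 31, 15, -2, -18, -32, -33, 20, 26] -> [-9, 24, 8, -9, -25, -39, -40, 13, 19] -> [-40, -39, -25, -9, -9, 8, 13, 19, 24]
  [-27, 26, -24, -43, 44, -23, -6, 22, -23, -14] -> [-34, 19, -31, -50, 37, -30, -13, 15, -30, -21] -> [-50, -34, -31, -30, -30, -21, -13, 15, 19, 37]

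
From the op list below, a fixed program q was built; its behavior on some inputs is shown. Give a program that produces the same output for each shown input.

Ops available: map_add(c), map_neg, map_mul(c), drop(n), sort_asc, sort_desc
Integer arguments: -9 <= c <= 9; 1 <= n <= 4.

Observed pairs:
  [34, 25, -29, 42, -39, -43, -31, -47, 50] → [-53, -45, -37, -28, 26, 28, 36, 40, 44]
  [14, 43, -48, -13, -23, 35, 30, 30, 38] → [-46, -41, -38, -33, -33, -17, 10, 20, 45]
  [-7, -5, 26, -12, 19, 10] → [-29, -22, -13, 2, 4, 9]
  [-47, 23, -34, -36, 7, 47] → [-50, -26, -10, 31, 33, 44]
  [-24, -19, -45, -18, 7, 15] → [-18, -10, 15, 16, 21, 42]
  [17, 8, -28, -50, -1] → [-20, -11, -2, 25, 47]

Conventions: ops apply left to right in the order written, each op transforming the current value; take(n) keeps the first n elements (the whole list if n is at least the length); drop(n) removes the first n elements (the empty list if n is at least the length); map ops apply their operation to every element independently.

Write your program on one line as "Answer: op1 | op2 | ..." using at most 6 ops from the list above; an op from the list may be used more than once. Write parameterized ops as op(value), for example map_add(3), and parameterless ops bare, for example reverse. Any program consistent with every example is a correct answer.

map_add(-3) | map_neg | map_add(3) | sort_asc | map_add(-9)

Check, running the answer program on each example:
  [34, 25, -29, 42, -39, -43, -31, -47, 50] -> [31, 22, -32, 39, -42, -46, -34, -50, 47] -> [-31, -22, 32, -39, 42, 46, 34, 50, -47] -> [-28, -19, 35, -36, 45, 49, 37, 53, -44] -> [-44, -36, -28, -19, 35, 37, 45, 49, 53] -> [-53, -45, -37, -28, 26, 28, 36, 40, 44]
  [14, 43, -48, -13, -23, 35, 30, 30, 38] -> [11, 40, -51, -16, -26, 32, 27, 27, 35] -> [-11, -40, 51, 16, 26, -32, -27, -27, -35] -> [-8, -37, 54, 19, 29, -29, -24, -24, -32] -> [-37, -32, -29, -24, -24, -8, 19, 29, 54] -> [-46, -41, -38, -33, -33, -17, 10, 20, 45]
  [-7, -5, 26, -12, 19, 10] -> [-10, -8, 23, -15, 16, 7] -> [10, 8, -23, 15, -16, -7] -> [13, 11, -20, 18, -13, -4] -> [-20, -13, -4, 11, 13, 18] -> [-29, -22, -13, 2, 4, 9]
  [-47, 23, -34, -36, 7, 47] -> [-50, 20, -37, -39, 4, 44] -> [50, -20, 37, 39, -4, -44] -> [53, -17, 40, 42, -1, -41] -> [-41, -17, -1, 40, 42, 53] -> [-50, -26, -10, 31, 33, 44]
  [-24, -19, -45, -18, 7, 15] -> [-27, -22, -48, -21, 4, 12] -> [27, 22, 48, 21, -4, -12] -> [30, 25, 51, 24, -1, -9] -> [-9, -1, 24, 25, 30, 51] -> [-18, -10, 15, 16, 21, 42]
  [17, 8, -28, -50, -1] -> [14, 5, -31, -53, -4] -> [-14, -5, 31, 53, 4] -> [-11, -2, 34, 56, 7] -> [-11, -2, 7, 34, 56] -> [-20, -11, -2, 25, 47]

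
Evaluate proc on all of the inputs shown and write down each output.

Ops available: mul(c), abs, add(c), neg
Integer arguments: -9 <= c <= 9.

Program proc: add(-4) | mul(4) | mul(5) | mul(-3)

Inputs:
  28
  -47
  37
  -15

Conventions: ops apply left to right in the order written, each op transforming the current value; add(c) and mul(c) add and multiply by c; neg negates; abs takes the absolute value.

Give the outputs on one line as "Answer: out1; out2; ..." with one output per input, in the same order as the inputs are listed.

-1440; 3060; -1980; 1140

Execution, op by op:
  28 -> 24 -> 96 -> 480 -> -1440
  -47 -> -51 -> -204 -> -1020 -> 3060
  37 -> 33 -> 132 -> 660 -> -1980
  -15 -> -19 -> -76 -> -380 -> 1140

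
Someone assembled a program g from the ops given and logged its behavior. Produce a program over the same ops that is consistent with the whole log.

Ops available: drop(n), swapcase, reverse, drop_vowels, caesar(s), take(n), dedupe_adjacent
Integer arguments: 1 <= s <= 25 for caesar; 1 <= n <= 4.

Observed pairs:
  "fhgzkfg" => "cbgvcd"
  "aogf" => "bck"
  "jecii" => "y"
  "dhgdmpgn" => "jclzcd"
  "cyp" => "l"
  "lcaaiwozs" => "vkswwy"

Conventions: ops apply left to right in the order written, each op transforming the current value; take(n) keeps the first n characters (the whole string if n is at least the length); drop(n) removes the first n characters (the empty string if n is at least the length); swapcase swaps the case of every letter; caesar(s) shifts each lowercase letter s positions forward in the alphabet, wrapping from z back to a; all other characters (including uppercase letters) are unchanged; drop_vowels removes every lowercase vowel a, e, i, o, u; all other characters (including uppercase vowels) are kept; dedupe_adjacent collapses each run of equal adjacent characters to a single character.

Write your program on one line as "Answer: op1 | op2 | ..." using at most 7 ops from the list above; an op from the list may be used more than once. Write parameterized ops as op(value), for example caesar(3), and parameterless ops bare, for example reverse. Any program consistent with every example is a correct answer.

drop(1) | caesar(12) | reverse | caesar(1) | caesar(9) | drop_vowels

Check, running the answer program on each example:
  "fhgzkfg" -> "hgzkfg" -> "tslwrs" -> "srwlst" -> "tsxmtu" -> "cbgvcd" -> "cbgvcd"
  "aogf" -> "ogf" -> "asr" -> "rsa" -> "stb" -> "bck" -> "bck"
  "jecii" -> "ecii" -> "qouu" -> "uuoq" -> "vvpr" -> "eeya" -> "y"
  "dhgdmpgn" -> "hgdmpgn" -> "tspybsz" -> "zsbypst" -> "atczqtu" -> "jclizcd" -> "jclzcd"
  "cyp" -> "yp" -> "kb" -> "bk" -> "cl" -> "lu" -> "l"
  "lcaaiwozs" -> "caaiwozs" -> "ommuiale" -> "elaiummo" -> "fmbjvnnp" -> "ovksewwy" -> "vkswwy"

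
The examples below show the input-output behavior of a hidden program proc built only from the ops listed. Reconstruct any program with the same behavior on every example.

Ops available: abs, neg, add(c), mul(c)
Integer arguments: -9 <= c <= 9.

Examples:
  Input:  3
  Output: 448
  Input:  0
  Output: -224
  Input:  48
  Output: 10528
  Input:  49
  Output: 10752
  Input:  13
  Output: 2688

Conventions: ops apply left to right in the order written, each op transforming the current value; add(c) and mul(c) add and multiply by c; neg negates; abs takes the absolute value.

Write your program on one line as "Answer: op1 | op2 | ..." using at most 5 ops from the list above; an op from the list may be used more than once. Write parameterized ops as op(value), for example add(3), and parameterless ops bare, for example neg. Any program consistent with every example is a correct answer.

add(-1) | mul(-7) | mul(8) | mul(2) | mul(-2)

Check, running the answer program on each example:
  3 -> 2 -> -14 -> -112 -> -224 -> 448
  0 -> -1 -> 7 -> 56 -> 112 -> -224
  48 -> 47 -> -329 -> -2632 -> -5264 -> 10528
  49 -> 48 -> -336 -> -2688 -> -5376 -> 10752
  13 -> 12 -> -84 -> -672 -> -1344 -> 2688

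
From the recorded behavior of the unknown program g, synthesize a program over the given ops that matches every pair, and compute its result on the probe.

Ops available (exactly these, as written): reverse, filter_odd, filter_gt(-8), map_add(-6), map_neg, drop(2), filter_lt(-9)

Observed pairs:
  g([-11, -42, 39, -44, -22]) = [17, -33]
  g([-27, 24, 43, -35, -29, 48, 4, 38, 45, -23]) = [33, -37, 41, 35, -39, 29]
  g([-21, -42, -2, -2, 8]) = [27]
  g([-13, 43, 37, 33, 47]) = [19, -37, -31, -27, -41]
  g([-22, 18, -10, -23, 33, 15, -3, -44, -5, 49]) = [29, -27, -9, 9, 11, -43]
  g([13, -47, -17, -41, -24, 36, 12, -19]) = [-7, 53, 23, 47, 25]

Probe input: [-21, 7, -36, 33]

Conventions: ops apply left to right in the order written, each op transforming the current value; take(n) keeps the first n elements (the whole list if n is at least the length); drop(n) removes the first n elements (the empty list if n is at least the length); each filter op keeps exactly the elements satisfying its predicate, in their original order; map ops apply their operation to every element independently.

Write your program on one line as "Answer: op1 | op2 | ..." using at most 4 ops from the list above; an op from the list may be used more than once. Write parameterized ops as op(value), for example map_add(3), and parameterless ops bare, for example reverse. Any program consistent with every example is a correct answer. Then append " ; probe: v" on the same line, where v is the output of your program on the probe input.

map_add(-6) | filter_odd | map_neg ; probe: [27, -1, -27]

Check, running the answer program on each example:
  [-11, -42, 39, -44, -22] -> [-17, -48, 33, -50, -28] -> [-17, 33] -> [17, -33]
  [-27, 24, 43, -35, -29, 48, 4, 38, 45, -23] -> [-33, 18, 37, -41, -35, 42, -2, 32, 39, -29] -> [-33, 37, -41, -35, 39, -29] -> [33, -37, 41, 35, -39, 29]
  [-21, -42, -2, -2, 8] -> [-27, -48, -8, -8, 2] -> [-27] -> [27]
  [-13, 43, 37, 33, 47] -> [-19, 37, 31, 27, 41] -> [-19, 37, 31, 27, 41] -> [19, -37, -31, -27, -41]
  [-22, 18, -10, -23, 33, 15, -3, -44, -5, 49] -> [-28, 12, -16, -29, 27, 9, -9, -50, -11, 43] -> [-29, 27, 9, -9, -11, 43] -> [29, -27, -9, 9, 11, -43]
  [13, -47, -17, -41, -24, 36, 12, -19] -> [7, -53, -23, -47, -30, 30, 6, -25] -> [7, -53, -23, -47, -25] -> [-7, 53, 23, 47, 25]
  probe: [-21, 7, -36, 33] -> [-27, 1, -42, 27] -> [-27, 1, 27] -> [27, -1, -27]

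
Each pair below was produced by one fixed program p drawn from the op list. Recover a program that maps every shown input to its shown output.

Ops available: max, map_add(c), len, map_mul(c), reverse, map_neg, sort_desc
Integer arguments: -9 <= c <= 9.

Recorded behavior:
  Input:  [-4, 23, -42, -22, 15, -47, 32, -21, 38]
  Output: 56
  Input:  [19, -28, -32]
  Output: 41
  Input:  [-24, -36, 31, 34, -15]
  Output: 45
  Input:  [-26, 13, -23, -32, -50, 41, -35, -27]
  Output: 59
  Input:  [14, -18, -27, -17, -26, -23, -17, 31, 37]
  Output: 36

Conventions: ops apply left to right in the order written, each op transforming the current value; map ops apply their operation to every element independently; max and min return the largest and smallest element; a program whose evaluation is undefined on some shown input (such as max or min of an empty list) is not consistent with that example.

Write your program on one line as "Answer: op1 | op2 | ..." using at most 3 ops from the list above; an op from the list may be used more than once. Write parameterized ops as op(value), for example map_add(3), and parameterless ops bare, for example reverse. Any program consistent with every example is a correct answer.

map_neg | map_add(9) | max

Check, running the answer program on each example:
  [-4, 23, -42, -22, 15, -47, 32, -21, 38] -> [4, -23, 42, 22, -15, 47, -32, 21, -38] -> [13, -14, 51, 31, -6, 56, -23, 30, -29] -> 56
  [19, -28, -32] -> [-19, 28, 32] -> [-10, 37, 41] -> 41
  [-24, -36, 31, 34, -15] -> [24, 36, -31, -34, 15] -> [33, 45, -22, -25, 24] -> 45
  [-26, 13, -23, -32, -50, 41, -35, -27] -> [26, -13, 23, 32, 50, -41, 35, 27] -> [35, -4, 32, 41, 59, -32, 44, 36] -> 59
  [14, -18, -27, -17, -26, -23, -17, 31, 37] -> [-14, 18, 27, 17, 26, 23, 17, -31, -37] -> [-5, 27, 36, 26, 35, 32, 26, -22, -28] -> 36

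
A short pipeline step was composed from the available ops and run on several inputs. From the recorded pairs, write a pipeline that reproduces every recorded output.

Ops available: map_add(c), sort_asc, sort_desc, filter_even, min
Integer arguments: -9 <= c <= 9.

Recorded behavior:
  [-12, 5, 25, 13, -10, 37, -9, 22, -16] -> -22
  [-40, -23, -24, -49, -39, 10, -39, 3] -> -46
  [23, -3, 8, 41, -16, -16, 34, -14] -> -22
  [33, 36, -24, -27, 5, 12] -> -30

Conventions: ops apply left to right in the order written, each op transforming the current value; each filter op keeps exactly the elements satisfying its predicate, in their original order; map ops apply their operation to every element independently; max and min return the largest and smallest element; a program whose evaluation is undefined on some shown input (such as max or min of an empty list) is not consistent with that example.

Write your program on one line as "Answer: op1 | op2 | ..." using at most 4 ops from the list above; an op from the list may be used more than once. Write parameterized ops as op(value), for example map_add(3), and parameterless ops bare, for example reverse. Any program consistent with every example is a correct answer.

filter_even | sort_asc | map_add(-6) | min

Check, running the answer program on each example:
  [-12, 5, 25, 13, -10, 37, -9, 22, -16] -> [-12, -10, 22, -16] -> [-16, -12, -10, 22] -> [-22, -18, -16, 16] -> -22
  [-40, -23, -24, -49, -39, 10, -39, 3] -> [-40, -24, 10] -> [-40, -24, 10] -> [-46, -30, 4] -> -46
  [23, -3, 8, 41, -16, -16, 34, -14] -> [8, -16, -16, 34, -14] -> [-16, -16, -14, 8, 34] -> [-22, -22, -20, 2, 28] -> -22
  [33, 36, -24, -27, 5, 12] -> [36, -24, 12] -> [-24, 12, 36] -> [-30, 6, 30] -> -30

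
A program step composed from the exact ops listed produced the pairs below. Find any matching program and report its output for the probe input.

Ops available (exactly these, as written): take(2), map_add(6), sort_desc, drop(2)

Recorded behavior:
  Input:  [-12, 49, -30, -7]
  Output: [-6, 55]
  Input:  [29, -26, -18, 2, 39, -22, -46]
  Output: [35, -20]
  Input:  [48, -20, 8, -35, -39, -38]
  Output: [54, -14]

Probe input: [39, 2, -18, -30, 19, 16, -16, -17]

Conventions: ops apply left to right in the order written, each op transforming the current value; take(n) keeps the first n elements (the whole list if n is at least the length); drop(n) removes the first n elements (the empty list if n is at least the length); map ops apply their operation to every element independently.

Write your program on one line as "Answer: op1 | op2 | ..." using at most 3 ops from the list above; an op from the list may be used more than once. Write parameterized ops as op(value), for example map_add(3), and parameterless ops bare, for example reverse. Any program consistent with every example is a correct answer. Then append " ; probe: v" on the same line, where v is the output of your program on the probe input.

take(2) | map_add(6) ; probe: [45, 8]

Check, running the answer program on each example:
  [-12, 49, -30, -7] -> [-12, 49] -> [-6, 55]
  [29, -26, -18, 2, 39, -22, -46] -> [29, -26] -> [35, -20]
  [48, -20, 8, -35, -39, -38] -> [48, -20] -> [54, -14]
  probe: [39, 2, -18, -30, 19, 16, -16, -17] -> [39, 2] -> [45, 8]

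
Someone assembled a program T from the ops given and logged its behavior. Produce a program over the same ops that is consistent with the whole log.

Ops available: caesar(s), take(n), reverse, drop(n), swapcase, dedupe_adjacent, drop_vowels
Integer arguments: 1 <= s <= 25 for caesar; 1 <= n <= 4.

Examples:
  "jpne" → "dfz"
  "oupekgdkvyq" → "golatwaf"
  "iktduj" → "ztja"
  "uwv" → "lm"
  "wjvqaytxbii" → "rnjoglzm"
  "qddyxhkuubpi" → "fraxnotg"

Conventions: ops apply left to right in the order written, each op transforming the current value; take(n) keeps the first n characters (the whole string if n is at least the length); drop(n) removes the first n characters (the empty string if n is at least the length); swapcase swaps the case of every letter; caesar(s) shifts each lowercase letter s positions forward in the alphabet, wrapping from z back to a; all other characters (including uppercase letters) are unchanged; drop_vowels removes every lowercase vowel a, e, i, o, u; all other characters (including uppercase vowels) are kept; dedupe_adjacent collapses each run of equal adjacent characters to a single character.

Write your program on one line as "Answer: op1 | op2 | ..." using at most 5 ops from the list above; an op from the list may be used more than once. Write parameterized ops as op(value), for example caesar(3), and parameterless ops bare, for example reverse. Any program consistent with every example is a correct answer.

drop_vowels | reverse | caesar(16) | dedupe_adjacent

Check, running the answer program on each example:
  "jpne" -> "jpn" -> "npj" -> "dfz" -> "dfz"
  "oupekgdkvyq" -> "pkgdkvyq" -> "qyvkdgkp" -> "golatwaf" -> "golatwaf"
  "iktduj" -> "ktdj" -> "jdtk" -> "ztja" -> "ztja"
  "uwv" -> "wv" -> "vw" -> "lm" -> "lm"
  "wjvqaytxbii" -> "wjvqytxb" -> "bxtyqvjw" -> "rnjoglzm" -> "rnjoglzm"
  "qddyxhkuubpi" -> "qddyxhkbp" -> "pbkhxyddq" -> "fraxnottg" -> "fraxnotg"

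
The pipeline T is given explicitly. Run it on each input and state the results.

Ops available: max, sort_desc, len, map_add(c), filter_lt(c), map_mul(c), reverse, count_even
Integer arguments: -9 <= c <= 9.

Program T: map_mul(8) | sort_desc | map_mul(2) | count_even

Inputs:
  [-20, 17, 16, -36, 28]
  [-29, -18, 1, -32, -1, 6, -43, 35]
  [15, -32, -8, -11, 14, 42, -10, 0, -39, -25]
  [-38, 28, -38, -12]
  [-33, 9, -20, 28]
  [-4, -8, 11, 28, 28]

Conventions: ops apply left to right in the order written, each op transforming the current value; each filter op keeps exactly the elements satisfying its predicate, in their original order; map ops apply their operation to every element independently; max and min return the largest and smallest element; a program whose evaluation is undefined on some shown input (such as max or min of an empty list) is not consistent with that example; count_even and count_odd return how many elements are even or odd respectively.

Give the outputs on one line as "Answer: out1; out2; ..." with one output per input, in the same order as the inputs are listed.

Execution, op by op:
  [-20, 17, 16, -36, 28] -> [-160, 136, 128, -288, 224] -> [224, 136, 128, -160, -288] -> [448, 272, 256, -320, -576] -> 5
  [-29, -18, 1, -32, -1, 6, -43, 35] -> [-232, -144, 8, -256, -8, 48, -344, 280] -> [280, 48, 8, -8, -144, -232, -256, -344] -> [560, 96, 16, -16, -288, -464, -512, -688] -> 8
  [15, -32, -8, -11, 14, 42, -10, 0, -39, -25] -> [120, -256, -64, -88, 112, 336, -80, 0, -312, -200] -> [336, 120, 112, 0, -64, -80, -88, -200, -256, -312] -> [672, 240, 224, 0, -128, -160, -176, -400, -512, -624] -> 10
  [-38, 28, -38, -12] -> [-304, 224, -304, -96] -> [224, -96, -304, -304] -> [448, -192, -608, -608] -> 4
  [-33, 9, -20, 28] -> [-264, 72, -160, 224] -> [224, 72, -160, -264] -> [448, 144, -320, -528] -> 4
  [-4, -8, 11, 28, 28] -> [-32, -64, 88, 224, 224] -> [224, 224, 88, -32, -64] -> [448, 448, 176, -64, -128] -> 5

5; 8; 10; 4; 4; 5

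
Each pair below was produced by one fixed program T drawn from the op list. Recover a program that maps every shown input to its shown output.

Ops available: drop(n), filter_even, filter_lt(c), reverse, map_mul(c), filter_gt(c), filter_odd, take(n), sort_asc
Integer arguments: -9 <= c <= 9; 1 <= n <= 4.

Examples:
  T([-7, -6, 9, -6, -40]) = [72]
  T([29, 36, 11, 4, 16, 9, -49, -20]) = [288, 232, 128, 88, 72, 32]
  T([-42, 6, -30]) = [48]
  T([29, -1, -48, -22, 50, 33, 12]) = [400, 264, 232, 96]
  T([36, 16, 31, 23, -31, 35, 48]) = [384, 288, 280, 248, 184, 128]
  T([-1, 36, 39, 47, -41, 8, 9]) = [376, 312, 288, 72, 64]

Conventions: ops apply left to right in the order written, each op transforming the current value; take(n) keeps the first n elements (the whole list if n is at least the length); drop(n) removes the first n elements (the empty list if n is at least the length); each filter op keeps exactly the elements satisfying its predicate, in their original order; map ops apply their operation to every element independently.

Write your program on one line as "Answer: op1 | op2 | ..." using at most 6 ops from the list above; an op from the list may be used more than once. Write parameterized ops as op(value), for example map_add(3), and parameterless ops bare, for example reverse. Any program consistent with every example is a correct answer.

reverse | filter_gt(0) | sort_asc | map_mul(8) | reverse

Check, running the answer program on each example:
  [-7, -6, 9, -6, -40] -> [-40, -6, 9, -6, -7] -> [9] -> [9] -> [72] -> [72]
  [29, 36, 11, 4, 16, 9, -49, -20] -> [-20, -49, 9, 16, 4, 11, 36, 29] -> [9, 16, 4, 11, 36, 29] -> [4, 9, 11, 16, 29, 36] -> [32, 72, 88, 128, 232, 288] -> [288, 232, 128, 88, 72, 32]
  [-42, 6, -30] -> [-30, 6, -42] -> [6] -> [6] -> [48] -> [48]
  [29, -1, -48, -22, 50, 33, 12] -> [12, 33, 50, -22, -48, -1, 29] -> [12, 33, 50, 29] -> [12, 29, 33, 50] -> [96, 232, 264, 400] -> [400, 264, 232, 96]
  [36, 16, 31, 23, -31, 35, 48] -> [48, 35, -31, 23, 31, 16, 36] -> [48, 35, 23, 31, 16, 36] -> [16, 23, 31, 35, 36, 48] -> [128, 184, 248, 280, 288, 384] -> [384, 288, 280, 248, 184, 128]
  [-1, 36, 39, 47, -41, 8, 9] -> [9, 8, -41, 47, 39, 36, -1] -> [9, 8, 47, 39, 36] -> [8, 9, 36, 39, 47] -> [64, 72, 288, 312, 376] -> [376, 312, 288, 72, 64]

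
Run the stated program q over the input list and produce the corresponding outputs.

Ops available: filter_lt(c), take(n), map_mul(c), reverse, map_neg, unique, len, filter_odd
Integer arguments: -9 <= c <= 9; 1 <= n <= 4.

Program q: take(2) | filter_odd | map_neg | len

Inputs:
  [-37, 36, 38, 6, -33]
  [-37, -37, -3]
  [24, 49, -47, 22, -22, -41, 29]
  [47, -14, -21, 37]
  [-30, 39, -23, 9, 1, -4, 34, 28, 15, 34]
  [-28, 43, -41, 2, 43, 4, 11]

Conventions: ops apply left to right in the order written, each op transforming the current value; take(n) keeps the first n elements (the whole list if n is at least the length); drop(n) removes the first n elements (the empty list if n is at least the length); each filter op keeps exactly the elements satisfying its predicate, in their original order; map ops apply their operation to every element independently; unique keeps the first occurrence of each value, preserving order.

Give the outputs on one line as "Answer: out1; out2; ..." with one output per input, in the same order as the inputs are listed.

1; 2; 1; 1; 1; 1

Execution, op by op:
  [-37, 36, 38, 6, -33] -> [-37, 36] -> [-37] -> [37] -> 1
  [-37, -37, -3] -> [-37, -37] -> [-37, -37] -> [37, 37] -> 2
  [24, 49, -47, 22, -22, -41, 29] -> [24, 49] -> [49] -> [-49] -> 1
  [47, -14, -21, 37] -> [47, -14] -> [47] -> [-47] -> 1
  [-30, 39, -23, 9, 1, -4, 34, 28, 15, 34] -> [-30, 39] -> [39] -> [-39] -> 1
  [-28, 43, -41, 2, 43, 4, 11] -> [-28, 43] -> [43] -> [-43] -> 1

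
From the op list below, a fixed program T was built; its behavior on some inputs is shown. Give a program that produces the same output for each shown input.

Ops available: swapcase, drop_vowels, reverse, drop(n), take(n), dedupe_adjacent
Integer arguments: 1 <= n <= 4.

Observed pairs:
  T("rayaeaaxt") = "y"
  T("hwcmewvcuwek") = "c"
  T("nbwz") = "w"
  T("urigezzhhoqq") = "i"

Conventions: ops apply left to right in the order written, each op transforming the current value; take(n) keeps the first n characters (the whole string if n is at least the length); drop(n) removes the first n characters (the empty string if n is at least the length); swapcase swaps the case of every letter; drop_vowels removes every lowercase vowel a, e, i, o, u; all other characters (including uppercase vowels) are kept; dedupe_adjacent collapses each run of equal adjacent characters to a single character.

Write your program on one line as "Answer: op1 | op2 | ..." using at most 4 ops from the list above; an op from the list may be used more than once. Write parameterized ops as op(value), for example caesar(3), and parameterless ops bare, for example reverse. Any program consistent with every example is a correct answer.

take(4) | take(3) | drop(2)

Check, running the answer program on each example:
  "rayaeaaxt" -> "raya" -> "ray" -> "y"
  "hwcmewvcuwek" -> "hwcm" -> "hwc" -> "c"
  "nbwz" -> "nbwz" -> "nbw" -> "w"
  "urigezzhhoqq" -> "urig" -> "uri" -> "i"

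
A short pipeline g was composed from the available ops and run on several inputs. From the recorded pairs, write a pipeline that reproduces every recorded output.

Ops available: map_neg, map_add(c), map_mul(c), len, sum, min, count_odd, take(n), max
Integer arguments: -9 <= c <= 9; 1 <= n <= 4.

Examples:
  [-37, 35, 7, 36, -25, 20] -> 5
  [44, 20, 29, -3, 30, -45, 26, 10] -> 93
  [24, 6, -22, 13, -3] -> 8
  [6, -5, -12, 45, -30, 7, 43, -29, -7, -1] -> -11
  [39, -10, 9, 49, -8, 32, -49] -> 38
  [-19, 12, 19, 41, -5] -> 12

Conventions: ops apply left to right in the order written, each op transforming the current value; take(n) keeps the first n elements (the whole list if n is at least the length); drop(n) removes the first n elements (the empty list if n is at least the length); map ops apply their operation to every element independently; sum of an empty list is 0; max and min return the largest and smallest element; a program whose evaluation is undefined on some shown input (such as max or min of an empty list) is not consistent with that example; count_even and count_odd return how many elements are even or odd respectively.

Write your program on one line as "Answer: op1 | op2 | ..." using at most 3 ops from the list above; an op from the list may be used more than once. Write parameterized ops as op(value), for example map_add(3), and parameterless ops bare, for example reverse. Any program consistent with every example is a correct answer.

take(3) | sum

Check, running the answer program on each example:
  [-37, 35, 7, 36, -25, 20] -> [-37, 35, 7] -> 5
  [44, 20, 29, -3, 30, -45, 26, 10] -> [44, 20, 29] -> 93
  [24, 6, -22, 13, -3] -> [24, 6, -22] -> 8
  [6, -5, -12, 45, -30, 7, 43, -29, -7, -1] -> [6, -5, -12] -> -11
  [39, -10, 9, 49, -8, 32, -49] -> [39, -10, 9] -> 38
  [-19, 12, 19, 41, -5] -> [-19, 12, 19] -> 12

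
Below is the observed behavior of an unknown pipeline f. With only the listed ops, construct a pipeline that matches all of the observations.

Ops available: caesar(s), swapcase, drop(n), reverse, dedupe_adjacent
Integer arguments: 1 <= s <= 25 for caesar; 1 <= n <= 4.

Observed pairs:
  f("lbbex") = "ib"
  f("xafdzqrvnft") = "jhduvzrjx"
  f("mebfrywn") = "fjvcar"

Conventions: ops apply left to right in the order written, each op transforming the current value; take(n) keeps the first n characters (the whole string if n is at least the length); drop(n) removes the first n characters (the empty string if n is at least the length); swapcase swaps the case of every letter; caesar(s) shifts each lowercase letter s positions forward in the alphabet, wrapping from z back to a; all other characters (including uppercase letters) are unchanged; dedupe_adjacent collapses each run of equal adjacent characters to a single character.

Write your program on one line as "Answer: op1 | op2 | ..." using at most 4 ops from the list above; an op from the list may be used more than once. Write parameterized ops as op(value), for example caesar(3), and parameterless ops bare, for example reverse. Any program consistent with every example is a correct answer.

caesar(4) | dedupe_adjacent | drop(2)

Check, running the answer program on each example:
  "lbbex" -> "pffib" -> "pfib" -> "ib"
  "xafdzqrvnft" -> "bejhduvzrjx" -> "bejhduvzrjx" -> "jhduvzrjx"
  "mebfrywn" -> "qifjvcar" -> "qifjvcar" -> "fjvcar"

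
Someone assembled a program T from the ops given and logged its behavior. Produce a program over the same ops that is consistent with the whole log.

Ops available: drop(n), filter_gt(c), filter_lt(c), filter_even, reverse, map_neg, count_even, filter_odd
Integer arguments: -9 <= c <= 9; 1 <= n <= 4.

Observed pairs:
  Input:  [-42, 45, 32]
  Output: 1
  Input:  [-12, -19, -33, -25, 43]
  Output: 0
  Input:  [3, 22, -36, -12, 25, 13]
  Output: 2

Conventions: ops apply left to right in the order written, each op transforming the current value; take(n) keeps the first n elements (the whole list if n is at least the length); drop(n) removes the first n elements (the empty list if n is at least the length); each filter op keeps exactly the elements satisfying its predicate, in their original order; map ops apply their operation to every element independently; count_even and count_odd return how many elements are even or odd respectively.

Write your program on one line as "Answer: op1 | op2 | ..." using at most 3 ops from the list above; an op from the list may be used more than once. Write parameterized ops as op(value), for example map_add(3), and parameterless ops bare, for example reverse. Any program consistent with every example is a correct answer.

map_neg | drop(2) | count_even

Check, running the answer program on each example:
  [-42, 45, 32] -> [42, -45, -32] -> [-32] -> 1
  [-12, -19, -33, -25, 43] -> [12, 19, 33, 25, -43] -> [33, 25, -43] -> 0
  [3, 22, -36, -12, 25, 13] -> [-3, -22, 36, 12, -25, -13] -> [36, 12, -25, -13] -> 2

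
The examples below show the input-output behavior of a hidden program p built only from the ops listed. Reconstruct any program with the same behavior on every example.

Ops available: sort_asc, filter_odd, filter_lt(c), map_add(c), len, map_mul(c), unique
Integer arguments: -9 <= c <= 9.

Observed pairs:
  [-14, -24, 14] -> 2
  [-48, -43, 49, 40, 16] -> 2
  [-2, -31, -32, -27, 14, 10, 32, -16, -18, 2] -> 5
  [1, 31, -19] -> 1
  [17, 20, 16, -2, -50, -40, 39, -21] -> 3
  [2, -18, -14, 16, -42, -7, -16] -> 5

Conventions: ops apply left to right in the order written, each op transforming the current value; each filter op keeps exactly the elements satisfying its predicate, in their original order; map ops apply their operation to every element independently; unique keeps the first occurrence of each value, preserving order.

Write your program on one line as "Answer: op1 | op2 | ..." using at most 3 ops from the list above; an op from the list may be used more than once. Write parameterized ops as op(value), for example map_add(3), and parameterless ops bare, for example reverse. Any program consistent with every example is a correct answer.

map_add(-4) | filter_lt(-6) | len

Check, running the answer program on each example:
  [-14, -24, 14] -> [-18, -28, 10] -> [-18, -28] -> 2
  [-48, -43, 49, 40, 16] -> [-52, -47, 45, 36, 12] -> [-52, -47] -> 2
  [-2, -31, -32, -27, 14, 10, 32, -16, -18, 2] -> [-6, -35, -36, -31, 10, 6, 28, -20, -22, -2] -> [-35, -36, -31, -20, -22] -> 5
  [1, 31, -19] -> [-3, 27, -23] -> [-23] -> 1
  [17, 20, 16, -2, -50, -40, 39, -21] -> [13, 16, 12, -6, -54, -44, 35, -25] -> [-54, -44, -25] -> 3
  [2, -18, -14, 16, -42, -7, -16] -> [-2, -22, -18, 12, -46, -11, -20] -> [-22, -18, -46, -11, -20] -> 5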